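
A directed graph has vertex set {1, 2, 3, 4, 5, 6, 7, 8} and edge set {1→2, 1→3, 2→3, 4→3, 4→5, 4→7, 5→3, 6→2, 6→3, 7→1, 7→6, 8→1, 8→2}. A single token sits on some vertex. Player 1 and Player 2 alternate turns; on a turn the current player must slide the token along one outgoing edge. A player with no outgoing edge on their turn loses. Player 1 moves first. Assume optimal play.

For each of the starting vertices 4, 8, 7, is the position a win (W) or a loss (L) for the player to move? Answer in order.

Use the standard recursion: the mover loses at a terminal position; elsewhere, the mover wins exactly when some move hands the opponent an L position.
Every edge goes from a vertex to one that appears earlier in the order 3, 2, 6, 1, 8, 7, 5, 4, so processing vertices in that order labels each vertex after all of its successors.
3: no outgoing edge → L
2: can move to 3, which is L ⇒ W
6: can move to 3, which is L ⇒ W
1: can move to 3, which is L ⇒ W
8: moves to 1(W), 2(W); every one is W ⇒ L
7: moves to 1(W), 6(W); every one is W ⇒ L
5: can move to 3, which is L ⇒ W
4: can move to 7, which is L ⇒ W

4: W, 8: L, 7: L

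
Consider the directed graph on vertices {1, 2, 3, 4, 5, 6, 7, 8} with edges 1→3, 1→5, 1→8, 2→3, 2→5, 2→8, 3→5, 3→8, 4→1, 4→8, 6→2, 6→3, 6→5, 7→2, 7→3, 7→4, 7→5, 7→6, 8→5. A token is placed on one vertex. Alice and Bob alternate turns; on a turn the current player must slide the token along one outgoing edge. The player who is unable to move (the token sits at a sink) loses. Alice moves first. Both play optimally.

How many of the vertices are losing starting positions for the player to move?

2

Positions with no move are L. A position that does have a move is losing for the player to move precisely when every available move leads to a winning position for the opponent. Fill in the labels:
Every edge goes from a vertex to one that appears earlier in the order 5, 8, 3, 1, 2, 4, 6, 7, so processing vertices in that order labels each vertex after all of its successors.
5: no outgoing edge → L
8: can move to 5, which is L ⇒ W
3: can move to 5, which is L ⇒ W
1: can move to 5, which is L ⇒ W
2: can move to 5, which is L ⇒ W
4: moves to 1(W), 8(W); every one is W ⇒ L
6: can move to 5, which is L ⇒ W
7: can move to 4, which is L ⇒ W
The L vertices are 4, 5; that is 2 in all.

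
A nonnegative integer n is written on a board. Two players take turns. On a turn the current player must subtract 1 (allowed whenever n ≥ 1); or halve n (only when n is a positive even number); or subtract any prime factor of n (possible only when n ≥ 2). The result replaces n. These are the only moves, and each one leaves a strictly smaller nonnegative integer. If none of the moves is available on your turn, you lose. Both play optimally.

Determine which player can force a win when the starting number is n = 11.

The first player wins.

Build the W/L table. Terminal = L. A non-terminal position is W if it has a move to some L; otherwise it is L.
n=0: no move → L
n=1: can move to 0, which is L ⇒ W
n=2: can move to 0, which is L ⇒ W
n=3: can move to 0, which is L ⇒ W
n=4: moves to 2(W), 3(W); every one is W ⇒ L
n=5: can move to 0, which is L ⇒ W
n=6: can move to 4, which is L ⇒ W
n=7: can move to 0, which is L ⇒ W
n=8: can move to 4, which is L ⇒ W
n=9: moves to 6(W), 8(W); every one is W ⇒ L
n=10: can move to 9, which is L ⇒ W
n=11: can move to 0, which is L ⇒ W
The starting position 11 is W: the player to move should move to 0, handing over an L position.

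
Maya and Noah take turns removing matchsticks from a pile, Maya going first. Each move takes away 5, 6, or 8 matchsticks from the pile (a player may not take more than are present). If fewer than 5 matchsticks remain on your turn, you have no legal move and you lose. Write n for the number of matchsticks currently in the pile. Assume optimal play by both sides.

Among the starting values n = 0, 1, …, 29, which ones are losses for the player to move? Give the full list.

Compute win/loss labels from the base case upward. A position with no move is L. Any other position is W if it can reach an L in one move, else L.
n=0: no move → L
n=1: no move → L
n=2: no move → L
n=3: no move → L
n=4: no move → L
n=5: →0(L), so W
n=6: →1(L), so W
n=7: →2(L), so W
n=8: →3(L), so W
n=9: →4(L), so W
n=10: →4(L), so W
n=11: →3(L), so W
n=12: →4(L), so W
n=13: →8(W), 7(W), 5(W) — all W, so L
n=14: →9(W), 8(W), 6(W) — all W, so L
n=15: →10(W), 9(W), 7(W) — all W, so L
n=16: →11(W), 10(W), 8(W) — all W, so L
n=17: →12(W), 11(W), 9(W) — all W, so L
n=18: →13(L), so W
n=19: →14(L), so W
n=20: →15(L), so W
n=21: →16(L), so W
n=22: →17(L), so W
n=23: →17(L), so W
n=24: →16(L), so W
n=25: →17(L), so W
n=26: →21(W), 20(W), 18(W) — all W, so L
n=27: →22(W), 21(W), 19(W) — all W, so L
n=28: →23(W), 22(W), 20(W) — all W, so L
n=29: →24(W), 23(W), 21(W) — all W, so L
Reading off the rows marked L gives the requested list; there are 14 such values of n.

0, 1, 2, 3, 4, 13, 14, 15, 16, 17, 26, 27, 28, 29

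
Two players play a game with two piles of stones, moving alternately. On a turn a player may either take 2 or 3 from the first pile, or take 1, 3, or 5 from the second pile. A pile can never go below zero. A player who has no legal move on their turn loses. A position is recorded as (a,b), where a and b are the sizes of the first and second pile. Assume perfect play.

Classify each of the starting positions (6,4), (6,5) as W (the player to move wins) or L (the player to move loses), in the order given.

Positions with no move are L. A position that does have a move is losing for the player to move precisely when every available move leads to a winning position for the opponent. Fill in the labels:
No move ever increases a pile, so every position that can arise here has a ≤ 6 and b ≤ 5; it is enough to label the cells with 0 ≤ a ≤ 6 and 0 ≤ b ≤ 5.
Every move lowers a or b (never raises either), so fill the grid row by row in increasing a, and left to right within a row: each cell's successors are then already labelled.
      b=0  b=1  b=2  b=3  b=4  b=5
a=0:    L    W    L    W    L    W
a=1:    L    W    L    W    L    W
a=2:    W    L    W    L    W    L
a=3:    W    L    W    L    W    L
a=4:    W    W    W    W    W    W
a=5:    L    W    L    W    L    W
a=6:    L    W    L    W    L    W
Cells with no legal move (terminal, hence L): (0,0), (1,0).
The remaining L cells, each justified by listing all of its moves:
(0,2): the only move is to (0,1)(W), a W ⇒ L
(0,4): moves to (0,3)(W), (0,1)(W); every one is W ⇒ L
(1,2): the only move is to (1,1)(W), a W ⇒ L
(1,4): moves to (1,3)(W), (1,1)(W); every one is W ⇒ L
(2,1): moves to (0,1)(W), (2,0)(W); every one is W ⇒ L
(2,3): moves to (0,3)(W), (2,2)(W), (2,0)(W); every one is W ⇒ L
(2,5): moves to (0,5)(W), (2,4)(W), (2,2)(W), (2,0)(W); every one is W ⇒ L
(3,1): moves to (1,1)(W), (0,1)(W), (3,0)(W); every one is W ⇒ L
(3,3): moves to (1,3)(W), (0,3)(W), (3,2)(W), (3,0)(W); every one is W ⇒ L
(3,5): moves to (1,5)(W), (0,5)(W), (3,4)(W), (3,2)(W), (3,0)(W); every one is W ⇒ L
(5,0): moves to (3,0)(W), (2,0)(W); every one is W ⇒ L
(5,2): moves to (3,2)(W), (2,2)(W), (5,1)(W); every one is W ⇒ L
(5,4): moves to (3,4)(W), (2,4)(W), (5,3)(W), (5,1)(W); every one is W ⇒ L
(6,0): moves to (4,0)(W), (3,0)(W); every one is W ⇒ L
(6,2): moves to (4,2)(W), (3,2)(W), (6,1)(W); every one is W ⇒ L
(6,4): moves to (4,4)(W), (3,4)(W), (6,3)(W), (6,1)(W); every one is W ⇒ L
Every other cell has at least one move into one of the L cells above, so it is W.
(6,4): one of the L cells justified above, so L
(6,5): the move to (3,5) reaches an L cell, so W

(6,4): L, (6,5): W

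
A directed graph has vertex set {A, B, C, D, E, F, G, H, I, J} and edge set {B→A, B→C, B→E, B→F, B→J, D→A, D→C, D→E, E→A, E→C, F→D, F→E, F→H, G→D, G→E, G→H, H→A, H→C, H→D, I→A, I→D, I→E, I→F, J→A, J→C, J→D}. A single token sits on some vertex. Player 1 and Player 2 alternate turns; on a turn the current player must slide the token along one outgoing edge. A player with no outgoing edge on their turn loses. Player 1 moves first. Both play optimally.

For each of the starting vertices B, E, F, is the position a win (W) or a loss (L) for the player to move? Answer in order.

B: W, E: W, F: L

Compute win/loss labels from the base case upward. A position with no move is L. Any other position is W if it can reach an L in one move, else L.
Every edge goes from a vertex to one that appears earlier in the order C, A, E, D, H, F, J, G, B, I, so processing vertices in that order labels each vertex after all of its successors.
C: no outgoing edge → L
A: no outgoing edge → L
E: W (go to A, an L position)
D: W (go to A, an L position)
H: W (go to A, an L position)
F: L (options H(W), D(W), E(W) are all W)
J: W (go to A, an L position)
G: L (options H(W), D(W), E(W) are all W)
B: W (go to F, an L position)
I: W (go to F, an L position)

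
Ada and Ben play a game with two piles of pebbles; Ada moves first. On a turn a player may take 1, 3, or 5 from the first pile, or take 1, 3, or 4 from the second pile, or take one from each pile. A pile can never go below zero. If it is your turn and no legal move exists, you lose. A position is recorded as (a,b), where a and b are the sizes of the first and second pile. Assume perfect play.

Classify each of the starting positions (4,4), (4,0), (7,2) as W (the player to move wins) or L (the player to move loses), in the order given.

(4,4): W, (4,0): L, (7,2): W

Work bottom-up. With no move the player to move loses. Otherwise the position is W if at least one move leads to an L position for the opponent, and L if every move leads to a W.
No move ever increases a pile, so every position that can arise here has a ≤ 7 and b ≤ 4; it is enough to label the cells with 0 ≤ a ≤ 7 and 0 ≤ b ≤ 4.
Every move lowers a or b (never raises either), so fill the grid row by row in increasing a, and left to right within a row: each cell's successors are then already labelled.
      b=0  b=1  b=2  b=3  b=4
a=0:    L    W    L    W    W
a=1:    W    W    W    W    L
a=2:    L    W    L    W    W
a=3:    W    W    W    W    L
a=4:    L    W    L    W    W
a=5:    W    W    W    W    L
a=6:    L    W    L    W    W
a=7:    W    W    W    W    L
Cells with no legal move (terminal, hence L): (0,0).
The remaining L cells, each justified by listing all of its moves:
(0,2): L (sole option (0,1)(W) is W)
(1,4): L (options (0,4)(W), (1,3)(W), (1,1)(W), (1,0)(W), (0,3)(W) are all W)
(2,0): L (sole option (1,0)(W) is W)
(2,2): L (options (1,2)(W), (2,1)(W), (1,1)(W) are all W)
(3,4): L (options (2,4)(W), (0,4)(W), (3,3)(W), (3,1)(W), (3,0)(W), (2,3)(W) are all W)
(4,0): L (options (3,0)(W), (1,0)(W) are all W)
(4,2): L (options (3,2)(W), (1,2)(W), (4,1)(W), (3,1)(W) are all W)
(5,4): L (options (4,4)(W), (2,4)(W), (0,4)(W), (5,3)(W), (5,1)(W), (5,0)(W), (4,3)(W) are all W)
(6,0): L (options (5,0)(W), (3,0)(W), (1,0)(W) are all W)
(6,2): L (options (5,2)(W), (3,2)(W), (1,2)(W), (6,1)(W), (5,1)(W) are all W)
(7,4): L (options (6,4)(W), (4,4)(W), (2,4)(W), (7,3)(W), (7,1)(W), (7,0)(W), (6,3)(W) are all W)
Every other cell has at least one move into one of the L cells above, so it is W.
(4,4): the move to (3,4) reaches an L cell, so W
(4,0): one of the L cells justified above, so L
(7,2): the move to (6,2) reaches an L cell, so W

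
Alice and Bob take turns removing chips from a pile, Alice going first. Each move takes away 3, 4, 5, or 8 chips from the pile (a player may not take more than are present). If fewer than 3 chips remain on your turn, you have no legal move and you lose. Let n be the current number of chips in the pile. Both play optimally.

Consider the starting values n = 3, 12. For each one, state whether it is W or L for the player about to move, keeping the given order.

3: W, 12: L

Work bottom-up. With no move the player to move loses. Otherwise the position is W if at least one move leads to an L position for the opponent, and L if every move leads to a W.
n=0: no move → L
n=1: no move → L
n=2: no move → L
n=3: W (go to 0, an L position)
n=4: W (go to 1, an L position)
n=5: W (go to 2, an L position)
n=6: W (go to 2, an L position)
n=7: W (go to 2, an L position)
n=8: W (go to 0, an L position)
n=9: W (go to 1, an L position)
n=10: W (go to 2, an L position)
n=11: L (options 8(W), 7(W), 6(W), 3(W) are all W)
n=12: L (options 9(W), 8(W), 7(W), 4(W) are all W)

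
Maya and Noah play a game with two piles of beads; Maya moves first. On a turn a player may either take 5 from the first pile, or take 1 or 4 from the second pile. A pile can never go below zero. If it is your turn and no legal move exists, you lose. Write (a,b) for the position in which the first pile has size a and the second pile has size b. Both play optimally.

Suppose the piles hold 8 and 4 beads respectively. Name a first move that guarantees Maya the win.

Move to (8,3).

Classify positions by backward induction: terminal positions (no move available) are L. From any other position, the mover wins iff some move reaches an L.
No move ever increases a pile, so every position that can arise here has a ≤ 8 and b ≤ 4; it is enough to label the cells with 0 ≤ a ≤ 8 and 0 ≤ b ≤ 4.
Every move lowers a or b (never raises either), so fill the grid row by row in increasing a, and left to right within a row: each cell's successors are then already labelled.
      b=0  b=1  b=2  b=3  b=4
a=0:    L    W    L    W    W
a=1:    L    W    L    W    W
a=2:    L    W    L    W    W
a=3:    L    W    L    W    W
a=4:    L    W    L    W    W
a=5:    W    L    W    L    W
a=6:    W    L    W    L    W
a=7:    W    L    W    L    W
a=8:    W    L    W    L    W
Cells with no legal move (terminal, hence L): (0,0), (1,0), (2,0), (3,0), (4,0).
The remaining L cells, each justified by listing all of its moves:
(0,2): →(0,1)(W) only, which is W, so L
(1,2): →(1,1)(W) only, which is W, so L
(2,2): →(2,1)(W) only, which is W, so L
(3,2): →(3,1)(W) only, which is W, so L
(4,2): →(4,1)(W) only, which is W, so L
(5,1): →(0,1)(W), (5,0)(W) — all W, so L
(5,3): →(0,3)(W), (5,2)(W) — all W, so L
(6,1): →(1,1)(W), (6,0)(W) — all W, so L
(6,3): →(1,3)(W), (6,2)(W) — all W, so L
(7,1): →(2,1)(W), (7,0)(W) — all W, so L
(7,3): →(2,3)(W), (7,2)(W) — all W, so L
(8,1): →(3,1)(W), (8,0)(W) — all W, so L
(8,3): →(3,3)(W), (8,2)(W) — all W, so L
Every other cell has at least one move into one of the L cells above, so it is W.
From (8,4), the L positions reachable in one move are: (8,3).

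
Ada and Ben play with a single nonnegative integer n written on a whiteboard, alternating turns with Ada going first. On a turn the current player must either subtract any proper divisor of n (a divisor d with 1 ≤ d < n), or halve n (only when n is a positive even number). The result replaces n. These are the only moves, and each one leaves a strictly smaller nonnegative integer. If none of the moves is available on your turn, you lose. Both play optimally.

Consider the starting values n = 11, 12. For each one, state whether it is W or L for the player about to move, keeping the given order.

11: L, 12: W

Positions with no move are L. A position that does have a move is losing for the player to move precisely when every available move leads to a winning position for the opponent. Fill in the labels:
n=0: no move → L
n=1: no move → L
n=2: W (go to 1, an L position)
n=3: L (sole option 2(W) is W)
n=4: W (go to 3, an L position)
n=5: L (sole option 4(W) is W)
n=6: W (go to 3, an L position)
n=7: L (sole option 6(W) is W)
n=8: W (go to 7, an L position)
n=9: L (options 6(W), 8(W) are all W)
n=10: W (go to 5, an L position)
n=11: L (sole option 10(W) is W)
n=12: W (go to 9, an L position)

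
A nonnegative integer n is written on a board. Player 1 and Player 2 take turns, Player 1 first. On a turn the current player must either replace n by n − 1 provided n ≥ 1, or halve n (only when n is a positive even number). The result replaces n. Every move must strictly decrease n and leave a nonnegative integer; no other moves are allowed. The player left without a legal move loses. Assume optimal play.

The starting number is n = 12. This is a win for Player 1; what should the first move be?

Use the standard recursion: the mover loses at a terminal position; elsewhere, the mover wins exactly when some move hands the opponent an L position.
n=0: no move → L
n=1: →0(L), so W
n=2: →1(W) only, which is W, so L
n=3: →2(L), so W
n=4: →2(L), so W
n=5: →4(W) only, which is W, so L
n=6: →5(L), so W
n=7: →6(W) only, which is W, so L
n=8: →7(L), so W
n=9: →8(W) only, which is W, so L
n=10: →5(L), so W
n=11: →10(W) only, which is W, so L
n=12: →11(L), so W
From 12, the L positions reachable in one move are: 11.

Move to 11.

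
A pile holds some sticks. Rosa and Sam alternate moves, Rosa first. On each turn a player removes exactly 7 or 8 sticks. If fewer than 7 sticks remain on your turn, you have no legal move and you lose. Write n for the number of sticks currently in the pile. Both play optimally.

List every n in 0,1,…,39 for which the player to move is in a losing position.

Label each position W (a win for the player to move) or L (a loss). A position with no legal move is L; any other position is W exactly when some move reaches an L, and L when every move reaches a W.
n=0: no move → L
n=1: no move → L
n=2: no move → L
n=3: no move → L
n=4: no move → L
n=5: no move → L
n=6: no move → L
n=7: can move to 0, which is L ⇒ W
n=8: can move to 1, which is L ⇒ W
n=9: can move to 2, which is L ⇒ W
n=10: can move to 3, which is L ⇒ W
n=11: can move to 4, which is L ⇒ W
n=12: can move to 5, which is L ⇒ W
n=13: can move to 6, which is L ⇒ W
n=14: can move to 6, which is L ⇒ W
n=15: moves to 8(W), 7(W); every one is W ⇒ L
n=16: moves to 9(W), 8(W); every one is W ⇒ L
n=17: moves to 10(W), 9(W); every one is W ⇒ L
n=18: moves to 11(W), 10(W); every one is W ⇒ L
n=19: moves to 12(W), 11(W); every one is W ⇒ L
n=20: moves to 13(W), 12(W); every one is W ⇒ L
n=21: moves to 14(W), 13(W); every one is W ⇒ L
n=22: can move to 15, which is L ⇒ W
n=23: can move to 16, which is L ⇒ W
n=24: can move to 17, which is L ⇒ W
n=25: can move to 18, which is L ⇒ W
n=26: can move to 19, which is L ⇒ W
n=27: can move to 20, which is L ⇒ W
n=28: can move to 21, which is L ⇒ W
n=29: can move to 21, which is L ⇒ W
n=30: moves to 23(W), 22(W); every one is W ⇒ L
n=31: moves to 24(W), 23(W); every one is W ⇒ L
n=32: moves to 25(W), 24(W); every one is W ⇒ L
n=33: moves to 26(W), 25(W); every one is W ⇒ L
n=34: moves to 27(W), 26(W); every one is W ⇒ L
n=35: moves to 28(W), 27(W); every one is W ⇒ L
n=36: moves to 29(W), 28(W); every one is W ⇒ L
n=37: can move to 30, which is L ⇒ W
n=38: can move to 31, which is L ⇒ W
n=39: can move to 32, which is L ⇒ W
Reading off the rows marked L gives the requested list; there are 21 such values of n.

0, 1, 2, 3, 4, 5, 6, 15, 16, 17, 18, 19, 20, 21, 30, 31, 32, 33, 34, 35, 36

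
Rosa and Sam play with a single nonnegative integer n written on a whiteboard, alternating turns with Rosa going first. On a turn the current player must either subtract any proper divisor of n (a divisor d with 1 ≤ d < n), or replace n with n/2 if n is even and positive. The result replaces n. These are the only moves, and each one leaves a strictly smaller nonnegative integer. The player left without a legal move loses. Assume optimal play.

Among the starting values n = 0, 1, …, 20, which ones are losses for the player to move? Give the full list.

Build the W/L table. Terminal = L. A non-terminal position is W if it has a move to some L; otherwise it is L.
n=0: no move → L
n=1: no move → L
n=2: can move to 1, which is L ⇒ W
n=3: the only move is to 2(W), a W ⇒ L
n=4: can move to 3, which is L ⇒ W
n=5: the only move is to 4(W), a W ⇒ L
n=6: can move to 3, which is L ⇒ W
n=7: the only move is to 6(W), a W ⇒ L
n=8: can move to 7, which is L ⇒ W
n=9: moves to 6(W), 8(W); every one is W ⇒ L
n=10: can move to 5, which is L ⇒ W
n=11: the only move is to 10(W), a W ⇒ L
n=12: can move to 9, which is L ⇒ W
n=13: the only move is to 12(W), a W ⇒ L
n=14: can move to 7, which is L ⇒ W
n=15: moves to 10(W), 12(W), 14(W); every one is W ⇒ L
n=16: can move to 15, which is L ⇒ W
n=17: the only move is to 16(W), a W ⇒ L
n=18: can move to 9, which is L ⇒ W
n=19: the only move is to 18(W), a W ⇒ L
n=20: can move to 15, which is L ⇒ W
Reading off the rows marked L gives the requested list; there are 11 such values of n.

0, 1, 3, 5, 7, 9, 11, 13, 15, 17, 19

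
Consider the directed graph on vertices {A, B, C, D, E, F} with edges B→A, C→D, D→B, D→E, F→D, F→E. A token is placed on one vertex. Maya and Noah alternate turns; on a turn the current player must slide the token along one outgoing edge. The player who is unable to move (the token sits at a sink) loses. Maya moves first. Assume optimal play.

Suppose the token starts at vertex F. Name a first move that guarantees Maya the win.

Positions with no move are L. A position that does have a move is losing for the player to move precisely when every available move leads to a winning position for the opponent. Fill in the labels:
Every edge goes from a vertex to one that appears earlier in the order E, A, B, D, F, C, so processing vertices in that order labels each vertex after all of its successors.
E: no outgoing edge → L
A: no outgoing edge → L
B: reaches L-position A → W
D: reaches L-position E → W
F: reaches L-position E → W
C: only reaches D(W), which is W → L
From F, the L positions reachable in one move are: E.

Move to E.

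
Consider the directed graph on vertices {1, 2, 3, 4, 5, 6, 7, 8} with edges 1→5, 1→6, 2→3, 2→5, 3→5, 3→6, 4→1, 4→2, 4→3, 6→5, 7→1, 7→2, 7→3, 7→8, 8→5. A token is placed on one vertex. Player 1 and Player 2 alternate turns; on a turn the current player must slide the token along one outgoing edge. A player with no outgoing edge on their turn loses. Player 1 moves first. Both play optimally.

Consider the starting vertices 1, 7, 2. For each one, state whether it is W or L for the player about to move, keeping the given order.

1: W, 7: L, 2: W

Positions with no move are L. A position that does have a move is losing for the player to move precisely when every available move leads to a winning position for the opponent. Fill in the labels:
Every edge goes from a vertex to one that appears earlier in the order 5, 6, 3, 2, 1, 8, 7, 4, so processing vertices in that order labels each vertex after all of its successors.
5: no outgoing edge → L
6: →5(L), so W
3: →5(L), so W
2: →5(L), so W
1: →5(L), so W
8: →5(L), so W
7: →8(W), 1(W), 2(W), 3(W) — all W, so L
4: →1(W), 2(W), 3(W) — all W, so L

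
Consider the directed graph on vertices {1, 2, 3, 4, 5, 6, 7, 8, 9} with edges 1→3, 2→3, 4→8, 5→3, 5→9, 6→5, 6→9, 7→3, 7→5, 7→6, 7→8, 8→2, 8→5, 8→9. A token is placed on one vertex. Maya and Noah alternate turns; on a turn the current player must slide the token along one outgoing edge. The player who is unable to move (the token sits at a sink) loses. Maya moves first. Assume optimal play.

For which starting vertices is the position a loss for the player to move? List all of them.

Compute win/loss labels from the base case upward. A position with no move is L. Any other position is W if it can reach an L in one move, else L.
Every edge goes from a vertex to one that appears earlier in the order 3, 9, 2, 1, 5, 8, 4, 6, 7, so processing vertices in that order labels each vertex after all of its successors.
3: no outgoing edge → L
9: no outgoing edge → L
2: can move to 3, which is L ⇒ W
1: can move to 3, which is L ⇒ W
5: can move to 9, which is L ⇒ W
8: can move to 9, which is L ⇒ W
4: the only move is to 8(W), a W ⇒ L
6: can move to 9, which is L ⇒ W
7: can move to 3, which is L ⇒ W
Reading off the rows marked L gives the requested list; there are 3 such vertices.

3, 4, 9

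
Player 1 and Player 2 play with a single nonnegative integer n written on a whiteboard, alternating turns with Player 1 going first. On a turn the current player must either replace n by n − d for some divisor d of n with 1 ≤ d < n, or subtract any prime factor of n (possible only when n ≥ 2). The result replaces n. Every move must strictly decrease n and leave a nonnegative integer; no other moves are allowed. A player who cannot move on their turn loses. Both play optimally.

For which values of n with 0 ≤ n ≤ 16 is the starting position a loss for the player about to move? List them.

0, 1, 4, 9, 14

Build the W/L table. Terminal = L. A non-terminal position is W if it has a move to some L; otherwise it is L.
n=0: no move → L
n=1: no move → L
n=2: W (go to 0, an L position)
n=3: W (go to 0, an L position)
n=4: L (options 2(W), 3(W) are all W)
n=5: W (go to 0, an L position)
n=6: W (go to 4, an L position)
n=7: W (go to 0, an L position)
n=8: W (go to 4, an L position)
n=9: L (options 6(W), 8(W) are all W)
n=10: W (go to 9, an L position)
n=11: W (go to 0, an L position)
n=12: W (go to 9, an L position)
n=13: W (go to 0, an L position)
n=14: L (options 7(W), 12(W), 13(W) are all W)
n=15: W (go to 14, an L position)
n=16: W (go to 14, an L position)
Reading off the rows marked L gives the requested list; there are 5 such values of n.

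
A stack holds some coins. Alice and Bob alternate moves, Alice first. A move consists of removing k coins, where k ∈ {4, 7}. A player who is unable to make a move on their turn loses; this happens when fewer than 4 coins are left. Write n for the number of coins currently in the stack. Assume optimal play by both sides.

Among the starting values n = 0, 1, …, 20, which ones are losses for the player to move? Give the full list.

Use the standard recursion: the mover loses at a terminal position; elsewhere, the mover wins exactly when some move hands the opponent an L position.
n=0: no move → L
n=1: no move → L
n=2: no move → L
n=3: no move → L
n=4: W (go to 0, an L position)
n=5: W (go to 1, an L position)
n=6: W (go to 2, an L position)
n=7: W (go to 3, an L position)
n=8: W (go to 1, an L position)
n=9: W (go to 2, an L position)
n=10: W (go to 3, an L position)
n=11: L (options 7(W), 4(W) are all W)
n=12: L (options 8(W), 5(W) are all W)
n=13: L (options 9(W), 6(W) are all W)
n=14: L (options 10(W), 7(W) are all W)
n=15: W (go to 11, an L position)
n=16: W (go to 12, an L position)
n=17: W (go to 13, an L position)
n=18: W (go to 14, an L position)
n=19: W (go to 12, an L position)
n=20: W (go to 13, an L position)
Reading off the rows marked L gives the requested list; there are 8 such values of n.

0, 1, 2, 3, 11, 12, 13, 14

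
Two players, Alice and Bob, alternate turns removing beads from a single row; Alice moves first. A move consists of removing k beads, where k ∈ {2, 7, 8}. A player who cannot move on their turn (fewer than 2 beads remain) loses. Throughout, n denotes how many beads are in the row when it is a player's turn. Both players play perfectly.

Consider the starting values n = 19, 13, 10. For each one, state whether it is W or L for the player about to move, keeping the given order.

19: L, 13: W, 10: L

Compute win/loss labels from the base case upward. A position with no move is L. Any other position is W if it can reach an L in one move, else L.
n=0: no move → L
n=1: no move → L
n=2: W (go to 0, an L position)
n=3: W (go to 1, an L position)
n=4: L (sole option 2(W) is W)
n=5: L (sole option 3(W) is W)
n=6: W (go to 4, an L position)
n=7: W (go to 5, an L position)
n=8: W (go to 1, an L position)
n=9: W (go to 1, an L position)
n=10: L (options 8(W), 3(W), 2(W) are all W)
n=11: W (go to 4, an L position)
n=12: W (go to 10, an L position)
n=13: W (go to 5, an L position)
n=14: L (options 12(W), 7(W), 6(W) are all W)
n=15: L (options 13(W), 8(W), 7(W) are all W)
n=16: W (go to 14, an L position)
n=17: W (go to 15, an L position)
n=18: W (go to 10, an L position)
n=19: L (options 17(W), 12(W), 11(W) are all W)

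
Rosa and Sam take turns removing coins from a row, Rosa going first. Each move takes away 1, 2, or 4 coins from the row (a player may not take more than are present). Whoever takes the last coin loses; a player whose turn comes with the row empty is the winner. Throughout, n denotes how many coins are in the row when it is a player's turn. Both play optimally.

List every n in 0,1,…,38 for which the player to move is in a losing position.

Work bottom-up. With no move the player to move wins. Otherwise the position is W if at least one move leads to an L position for the opponent, and L if every move leads to a W.
n=0: no move; the opponent has just taken the last coin and therefore loses → W
n=1: only reaches 0(W), which is W → L
n=2: reaches L-position 1 → W
n=3: reaches L-position 1 → W
n=4: only reaches 3(W), 2(W), 0(W), all W → L
n=5: reaches L-position 4 → W
n=6: reaches L-position 4 → W
n=7: only reaches 6(W), 5(W), 3(W), all W → L
n=8: reaches L-position 7 → W
n=9: reaches L-position 7 → W
n=10: only reaches 9(W), 8(W), 6(W), all W → L
n=11: reaches L-position 10 → W
n=12: reaches L-position 10 → W
n=13: only reaches 12(W), 11(W), 9(W), all W → L
n=14: reaches L-position 13 → W
n=15: reaches L-position 13 → W
n=16: only reaches 15(W), 14(W), 12(W), all W → L
n=17: reaches L-position 16 → W
n=18: reaches L-position 16 → W
n=19: only reaches 18(W), 17(W), 15(W), all W → L
n=20: reaches L-position 19 → W
n=21: reaches L-position 19 → W
n=22: only reaches 21(W), 20(W), 18(W), all W → L
n=23: reaches L-position 22 → W
n=24: reaches L-position 22 → W
n=25: only reaches 24(W), 23(W), 21(W), all W → L
n=26: reaches L-position 25 → W
n=27: reaches L-position 25 → W
n=28: only reaches 27(W), 26(W), 24(W), all W → L
n=29: reaches L-position 28 → W
n=30: reaches L-position 28 → W
n=31: only reaches 30(W), 29(W), 27(W), all W → L
n=32: reaches L-position 31 → W
n=33: reaches L-position 31 → W
n=34: only reaches 33(W), 32(W), 30(W), all W → L
n=35: reaches L-position 34 → W
n=36: reaches L-position 34 → W
n=37: only reaches 36(W), 35(W), 33(W), all W → L
n=38: reaches L-position 37 → W
The losing starting values of n are exactly the entries labelled L in this table (13 of them).

1, 4, 7, 10, 13, 16, 19, 22, 25, 28, 31, 34, 37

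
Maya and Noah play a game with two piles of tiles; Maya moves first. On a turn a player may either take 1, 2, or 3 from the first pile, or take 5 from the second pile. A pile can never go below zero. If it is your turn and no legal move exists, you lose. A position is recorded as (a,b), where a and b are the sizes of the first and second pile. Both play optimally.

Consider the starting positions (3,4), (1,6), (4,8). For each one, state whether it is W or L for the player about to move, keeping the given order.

(3,4): W, (1,6): L, (4,8): W

Compute win/loss labels from the base case upward. A position with no move is L. Any other position is W if it can reach an L in one move, else L.
No move ever increases a pile, so every position that can arise here has a ≤ 4 and b ≤ 8; it is enough to label the cells with 0 ≤ a ≤ 4 and 0 ≤ b ≤ 8.
Every move lowers a or b (never raises either), so fill the grid row by row in increasing a, and left to right within a row: each cell's successors are then already labelled.
      b=0  b=1  b=2  b=3  b=4  b=5  b=6  b=7  b=8
a=0:    L    L    L    L    L    W    W    W    W
a=1:    W    W    W    W    W    L    L    L    L
a=2:    W    W    W    W    W    W    W    W    W
a=3:    W    W    W    W    W    W    W    W    W
a=4:    L    L    L    L    L    W    W    W    W
Cells with no legal move (terminal, hence L): (0,0), (0,1), (0,2), (0,3), (0,4).
The remaining L cells, each justified by listing all of its moves:
(1,5): only reaches (0,5)(W), (1,0)(W), all W → L
(1,6): only reaches (0,6)(W), (1,1)(W), all W → L
(1,7): only reaches (0,7)(W), (1,2)(W), all W → L
(1,8): only reaches (0,8)(W), (1,3)(W), all W → L
(4,0): only reaches (3,0)(W), (2,0)(W), (1,0)(W), all W → L
(4,1): only reaches (3,1)(W), (2,1)(W), (1,1)(W), all W → L
(4,2): only reaches (3,2)(W), (2,2)(W), (1,2)(W), all W → L
(4,3): only reaches (3,3)(W), (2,3)(W), (1,3)(W), all W → L
(4,4): only reaches (3,4)(W), (2,4)(W), (1,4)(W), all W → L
Every other cell has at least one move into one of the L cells above, so it is W.
(3,4): the move to (0,4) reaches an L cell, so W
(1,6): one of the L cells justified above, so L
(4,8): the move to (1,8) reaches an L cell, so W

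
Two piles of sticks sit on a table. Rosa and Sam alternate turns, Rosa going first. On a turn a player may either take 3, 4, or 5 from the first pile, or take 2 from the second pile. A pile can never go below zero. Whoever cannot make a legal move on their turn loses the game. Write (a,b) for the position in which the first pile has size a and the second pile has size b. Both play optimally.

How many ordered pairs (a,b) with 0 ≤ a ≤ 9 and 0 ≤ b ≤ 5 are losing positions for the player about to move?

Compute win/loss labels from the base case upward. A position with no move is L. Any other position is W if it can reach an L in one move, else L.
Every move lowers a or b (never raises either), so fill the grid row by row in increasing a, and left to right within a row: each cell's successors are then already labelled.
      b=0  b=1  b=2  b=3  b=4  b=5
a=0:    L    L    W    W    L    L
a=1:    L    L    W    W    L    L
a=2:    L    L    W    W    L    L
a=3:    W    W    L    L    W    W
a=4:    W    W    L    L    W    W
a=5:    W    W    L    L    W    W
a=6:    W    W    W    W    W    W
a=7:    W    W    W    W    W    W
a=8:    L    L    W    W    L    L
a=9:    L    L    W    W    L    L
Cells with no legal move (terminal, hence L): (0,0), (0,1), (1,0), (1,1), (2,0), (2,1).
The remaining L cells, each justified by listing all of its moves:
(0,4): L (sole option (0,2)(W) is W)
(0,5): L (sole option (0,3)(W) is W)
(1,4): L (sole option (1,2)(W) is W)
(1,5): L (sole option (1,3)(W) is W)
(2,4): L (sole option (2,2)(W) is W)
(2,5): L (sole option (2,3)(W) is W)
(3,2): L (options (0,2)(W), (3,0)(W) are all W)
(3,3): L (options (0,3)(W), (3,1)(W) are all W)
(4,2): L (options (1,2)(W), (0,2)(W), (4,0)(W) are all W)
(4,3): L (options (1,3)(W), (0,3)(W), (4,1)(W) are all W)
(5,2): L (options (2,2)(W), (1,2)(W), (0,2)(W), (5,0)(W) are all W)
(5,3): L (options (2,3)(W), (1,3)(W), (0,3)(W), (5,1)(W) are all W)
(8,0): L (options (5,0)(W), (4,0)(W), (3,0)(W) are all W)
(8,1): L (options (5,1)(W), (4,1)(W), (3,1)(W) are all W)
(8,4): L (options (5,4)(W), (4,4)(W), (3,4)(W), (8,2)(W) are all W)
(8,5): L (options (5,5)(W), (4,5)(W), (3,5)(W), (8,3)(W) are all W)
(9,0): L (options (6,0)(W), (5,0)(W), (4,0)(W) are all W)
(9,1): L (options (6,1)(W), (5,1)(W), (4,1)(W) are all W)
(9,4): L (options (6,4)(W), (5,4)(W), (4,4)(W), (9,2)(W) are all W)
(9,5): L (options (6,5)(W), (5,5)(W), (4,5)(W), (9,3)(W) are all W)
Every other cell has at least one move into one of the L cells above, so it is W.
L cells per row: a=0: 4, a=1: 4, a=2: 4, a=3: 2, a=4: 2, a=5: 2, a=6: 0, a=7: 0, a=8: 4, a=9: 4; total 26.

26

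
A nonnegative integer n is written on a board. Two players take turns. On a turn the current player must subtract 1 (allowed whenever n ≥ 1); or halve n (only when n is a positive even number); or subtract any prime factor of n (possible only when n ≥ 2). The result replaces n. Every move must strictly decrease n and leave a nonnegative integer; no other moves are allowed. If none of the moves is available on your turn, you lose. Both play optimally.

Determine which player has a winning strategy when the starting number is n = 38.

The second player wins.

Work bottom-up. With no move the player to move loses. Otherwise the position is W if at least one move leads to an L position for the opponent, and L if every move leads to a W.
n=0: no move → L
n=1: can move to 0, which is L ⇒ W
n=2: can move to 0, which is L ⇒ W
n=3: can move to 0, which is L ⇒ W
n=4: moves to 2(W), 3(W); every one is W ⇒ L
n=5: can move to 0, which is L ⇒ W
n=6: can move to 4, which is L ⇒ W
n=7: can move to 0, which is L ⇒ W
n=8: can move to 4, which is L ⇒ W
n=9: moves to 6(W), 8(W); every one is W ⇒ L
n=10: can move to 9, which is L ⇒ W
n=11: can move to 0, which is L ⇒ W
n=12: can move to 9, which is L ⇒ W
n=13: can move to 0, which is L ⇒ W
n=14: moves to 7(W), 12(W), 13(W); every one is W ⇒ L
n=15: can move to 14, which is L ⇒ W
n=16: can move to 14, which is L ⇒ W
n=17: can move to 0, which is L ⇒ W
n=18: can move to 9, which is L ⇒ W
n=19: can move to 0, which is L ⇒ W
n=20: moves to 10(W), 15(W), 18(W), 19(W); every one is W ⇒ L
n=21: can move to 14, which is L ⇒ W
n=22: can move to 20, which is L ⇒ W
n=23: can move to 0, which is L ⇒ W
n=24: moves to 12(W), 21(W), 22(W), 23(W); every one is W ⇒ L
n=25: can move to 20, which is L ⇒ W
n=26: can move to 24, which is L ⇒ W
n=27: can move to 24, which is L ⇒ W
n=28: can move to 14, which is L ⇒ W
n=29: can move to 0, which is L ⇒ W
n=30: moves to 15(W), 25(W), 27(W), 28(W), 29(W); every one is W ⇒ L
n=31: can move to 0, which is L ⇒ W
n=32: can move to 30, which is L ⇒ W
n=33: can move to 30, which is L ⇒ W
n=34: moves to 17(W), 32(W), 33(W); every one is W ⇒ L
n=35: can move to 30, which is L ⇒ W
n=36: can move to 34, which is L ⇒ W
n=37: can move to 0, which is L ⇒ W
n=38: moves to 19(W), 36(W), 37(W); every one is W ⇒ L
Every move from 38 reaches a W position, so the mover loses.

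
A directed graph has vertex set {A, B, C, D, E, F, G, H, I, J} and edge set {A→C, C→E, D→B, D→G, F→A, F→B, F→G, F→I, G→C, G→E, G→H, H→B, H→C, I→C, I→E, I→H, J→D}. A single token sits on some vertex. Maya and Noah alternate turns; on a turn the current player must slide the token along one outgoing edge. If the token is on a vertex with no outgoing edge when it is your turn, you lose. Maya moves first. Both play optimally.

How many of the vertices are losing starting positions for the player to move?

Positions with no move are L. A position that does have a move is losing for the player to move precisely when every available move leads to a winning position for the opponent. Fill in the labels:
Every edge goes from a vertex to one that appears earlier in the order E, B, C, A, H, I, G, D, F, J, so processing vertices in that order labels each vertex after all of its successors.
E: no outgoing edge → L
B: no outgoing edge → L
C: →E(L), so W
A: →C(W) only, which is W, so L
H: →B(L), so W
I: →E(L), so W
G: →E(L), so W
D: →B(L), so W
F: →A(L), so W
J: →D(W) only, which is W, so L
The L vertices are A, B, E, J; that is 4 in all.

4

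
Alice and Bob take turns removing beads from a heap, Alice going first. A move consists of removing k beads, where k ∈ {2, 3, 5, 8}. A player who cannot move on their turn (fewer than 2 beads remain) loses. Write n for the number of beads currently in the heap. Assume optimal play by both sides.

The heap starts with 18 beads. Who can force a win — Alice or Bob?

Bob wins.

Label each position W (a win for the player to move) or L (a loss). A position with no legal move is L; any other position is W exactly when some move reaches an L, and L when every move reaches a W.
n=0: no move → L
n=1: no move → L
n=2: reaches L-position 0 → W
n=3: reaches L-position 1 → W
n=4: reaches L-position 1 → W
n=5: reaches L-position 0 → W
n=6: reaches L-position 1 → W
n=7: only reaches 5(W), 4(W), 2(W), all W → L
n=8: reaches L-position 0 → W
n=9: reaches L-position 7 → W
n=10: reaches L-position 7 → W
n=11: only reaches 9(W), 8(W), 6(W), 3(W), all W → L
n=12: reaches L-position 7 → W
n=13: reaches L-position 11 → W
n=14: reaches L-position 11 → W
n=15: reaches L-position 7 → W
n=16: reaches L-position 11 → W
n=17: only reaches 15(W), 14(W), 12(W), 9(W), all W → L
n=18: only reaches 16(W), 15(W), 13(W), 10(W), all W → L
Every move from 18 reaches a W position, so the mover loses.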